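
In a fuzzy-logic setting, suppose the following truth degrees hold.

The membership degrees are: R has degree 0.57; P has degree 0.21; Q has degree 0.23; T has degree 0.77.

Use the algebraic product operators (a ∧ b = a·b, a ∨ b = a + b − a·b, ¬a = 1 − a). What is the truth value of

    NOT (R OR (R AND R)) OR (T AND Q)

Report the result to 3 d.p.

0.416

R AND R = a·b on (0.5700, 0.5700) = 0.3249
R OR (R AND R) = a + b − a·b on (0.5700, 0.3249) = 0.7097
NOT (R OR (R AND R)) = 1 − 0.7097 = 0.2903
T AND Q = a·b on (0.7700, 0.2300) = 0.1771
NOT (R OR (R AND R)) OR (T AND Q) = a + b − a·b on (0.2903, 0.1771) = 0.4160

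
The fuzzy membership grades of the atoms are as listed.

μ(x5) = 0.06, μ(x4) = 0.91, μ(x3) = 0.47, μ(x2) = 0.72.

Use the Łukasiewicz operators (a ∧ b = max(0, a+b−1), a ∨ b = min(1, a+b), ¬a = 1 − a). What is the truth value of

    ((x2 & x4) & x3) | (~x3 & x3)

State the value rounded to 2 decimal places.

x2 & x4 = max(0, a+b−1) on (0.72, 0.91) = 0.63
(x2 & x4) & x3 = max(0, a+b−1) on (0.63, 0.47) = 0.10
~x3 = 1 − 0.47 = 0.53
~x3 & x3 = max(0, a+b−1) on (0.53, 0.47) = 0.00
((x2 & x4) & x3) | (~x3 & x3) = min(1, a+b) on (0.10, 0.00) = 0.10

0.10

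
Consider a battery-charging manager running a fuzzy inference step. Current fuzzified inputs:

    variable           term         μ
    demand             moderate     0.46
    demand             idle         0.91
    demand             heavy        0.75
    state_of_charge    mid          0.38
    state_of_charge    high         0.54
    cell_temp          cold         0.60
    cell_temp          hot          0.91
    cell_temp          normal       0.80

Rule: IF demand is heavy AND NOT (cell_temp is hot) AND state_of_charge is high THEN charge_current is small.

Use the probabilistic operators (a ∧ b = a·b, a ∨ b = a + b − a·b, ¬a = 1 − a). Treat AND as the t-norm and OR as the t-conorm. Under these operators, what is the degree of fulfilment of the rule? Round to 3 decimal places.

firing strength: heavy=0.75, ¬hot=1−0.91=0.09, high=0.54; AND[a·b] → w = 0.0364

0.036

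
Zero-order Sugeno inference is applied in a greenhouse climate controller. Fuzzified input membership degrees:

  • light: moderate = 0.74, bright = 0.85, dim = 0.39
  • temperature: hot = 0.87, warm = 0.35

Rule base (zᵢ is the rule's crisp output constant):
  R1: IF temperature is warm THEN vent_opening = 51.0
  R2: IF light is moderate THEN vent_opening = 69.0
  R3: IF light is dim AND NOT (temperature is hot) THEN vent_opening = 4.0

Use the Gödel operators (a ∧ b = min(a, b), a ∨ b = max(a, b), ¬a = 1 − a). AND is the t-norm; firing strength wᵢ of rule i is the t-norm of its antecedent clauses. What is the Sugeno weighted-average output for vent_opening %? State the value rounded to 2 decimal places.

R1 (z=51.0): warm=0.35 → w = 0.35
R2 (z=69.0): moderate=0.74 → w = 0.74
R3 (z=4.0): dim=0.39, ¬hot=1−0.87=0.13; AND[min(a, b)] → w = 0.13
Weighted average = (0.35·51.0 + 0.74·69.0 + 0.13·4.0) / (0.35 + 0.74 + 0.13)
  = 69.4300 / 1.2200 = 56.91

56.91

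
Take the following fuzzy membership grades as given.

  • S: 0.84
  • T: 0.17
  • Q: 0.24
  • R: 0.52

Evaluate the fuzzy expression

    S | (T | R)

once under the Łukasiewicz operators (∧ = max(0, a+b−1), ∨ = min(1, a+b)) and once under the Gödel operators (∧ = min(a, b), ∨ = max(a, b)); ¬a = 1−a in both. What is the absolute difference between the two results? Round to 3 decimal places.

Under Łukasiewicz:
  T | R = min(1, a+b) on (0.17, 0.52) = 0.69
  S | (T | R) = min(1, a+b) on (0.84, 0.69) = 1.00
  → value = 1.0000
Under Gödel:
  T | R = max(a, b) on (0.17, 0.52) = 0.52
  S | (T | R) = max(a, b) on (0.84, 0.52) = 0.84
  → value = 0.8400
|1.0000 − 0.8400| = 0.160

0.160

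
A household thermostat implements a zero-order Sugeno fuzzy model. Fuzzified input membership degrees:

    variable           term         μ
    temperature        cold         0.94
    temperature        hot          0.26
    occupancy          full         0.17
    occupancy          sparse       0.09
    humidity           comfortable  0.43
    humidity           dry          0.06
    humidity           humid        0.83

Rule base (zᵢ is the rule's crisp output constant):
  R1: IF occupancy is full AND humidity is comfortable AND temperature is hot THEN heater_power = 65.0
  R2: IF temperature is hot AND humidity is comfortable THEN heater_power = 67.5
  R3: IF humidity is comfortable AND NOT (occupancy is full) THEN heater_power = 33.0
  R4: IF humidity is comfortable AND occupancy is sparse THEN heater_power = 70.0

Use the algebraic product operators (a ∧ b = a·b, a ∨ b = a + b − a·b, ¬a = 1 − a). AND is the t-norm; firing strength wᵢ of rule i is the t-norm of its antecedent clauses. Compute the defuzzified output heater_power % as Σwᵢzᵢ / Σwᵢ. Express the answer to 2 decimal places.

R1 (z=65.0): full=0.17, comfortable=0.43, hot=0.26; AND[a·b] → w = 0.0190
R2 (z=67.5): hot=0.26, comfortable=0.43; AND[a·b] → w = 0.1118
R3 (z=33.0): comfortable=0.43, ¬full=1−0.17=0.83; AND[a·b] → w = 0.3569
R4 (z=70.0): comfortable=0.43, sparse=0.09; AND[a·b] → w = 0.0387
Weighted average = (0.0190·65.0 + 0.1118·67.5 + 0.3569·33.0 + 0.0387·70.0) / (0.0190 + 0.1118 + 0.3569 + 0.0387)
  = 23.2686 / 0.5264 = 44.20

44.20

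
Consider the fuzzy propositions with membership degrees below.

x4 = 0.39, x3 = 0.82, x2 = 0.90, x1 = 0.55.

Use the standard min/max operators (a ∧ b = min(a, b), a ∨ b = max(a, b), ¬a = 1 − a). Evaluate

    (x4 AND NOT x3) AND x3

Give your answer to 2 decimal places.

NOT x3 = 1 − 0.82 = 0.18
x4 AND NOT x3 = min(a, b) on (0.39, 0.18) = 0.18
(x4 AND NOT x3) AND x3 = min(a, b) on (0.18, 0.82) = 0.18

0.18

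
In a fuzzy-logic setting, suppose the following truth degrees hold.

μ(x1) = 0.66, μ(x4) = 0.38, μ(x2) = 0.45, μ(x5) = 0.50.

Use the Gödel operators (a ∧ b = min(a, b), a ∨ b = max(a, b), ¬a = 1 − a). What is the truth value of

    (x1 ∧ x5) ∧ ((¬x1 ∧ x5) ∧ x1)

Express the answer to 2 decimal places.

0.34

x1 ∧ x5 = min(a, b) on (0.66, 0.50) = 0.50
¬x1 = 1 − 0.66 = 0.34
¬x1 ∧ x5 = min(a, b) on (0.34, 0.50) = 0.34
(¬x1 ∧ x5) ∧ x1 = min(a, b) on (0.34, 0.66) = 0.34
(x1 ∧ x5) ∧ ((¬x1 ∧ x5) ∧ x1) = min(a, b) on (0.50, 0.34) = 0.34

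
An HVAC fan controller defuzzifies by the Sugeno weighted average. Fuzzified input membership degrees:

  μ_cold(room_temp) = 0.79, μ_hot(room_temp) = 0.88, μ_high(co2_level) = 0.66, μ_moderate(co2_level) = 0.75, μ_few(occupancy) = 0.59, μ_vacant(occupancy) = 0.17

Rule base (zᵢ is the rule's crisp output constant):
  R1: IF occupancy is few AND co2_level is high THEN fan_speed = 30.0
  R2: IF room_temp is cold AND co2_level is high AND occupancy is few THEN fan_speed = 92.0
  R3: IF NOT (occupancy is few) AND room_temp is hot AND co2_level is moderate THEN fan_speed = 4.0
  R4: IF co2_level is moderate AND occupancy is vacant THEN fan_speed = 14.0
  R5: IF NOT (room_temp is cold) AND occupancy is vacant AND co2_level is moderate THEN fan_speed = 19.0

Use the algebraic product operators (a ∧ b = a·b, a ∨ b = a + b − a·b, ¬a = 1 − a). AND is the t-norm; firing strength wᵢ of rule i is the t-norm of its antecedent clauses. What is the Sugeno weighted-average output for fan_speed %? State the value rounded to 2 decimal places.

38.65

R1 (z=30.0): few=0.59, high=0.66; AND[a·b] → w = 0.3894
R2 (z=92.0): cold=0.79, high=0.66, few=0.59; AND[a·b] → w = 0.3076
R3 (z=4.0): ¬few=1−0.59=0.41, hot=0.88, moderate=0.75; AND[a·b] → w = 0.2706
R4 (z=14.0): moderate=0.75, vacant=0.17; AND[a·b] → w = 0.1275
R5 (z=19.0): ¬cold=1−0.79=0.21, vacant=0.17, moderate=0.75; AND[a·b] → w = 0.0268
Weighted average = (0.3894·30.0 + 0.3076·92.0 + 0.2706·4.0 + 0.1275·14.0 + 0.0268·19.0) / (0.3894 + 0.3076 + 0.2706 + 0.1275 + 0.0268)
  = 43.3597 / 1.1219 = 38.65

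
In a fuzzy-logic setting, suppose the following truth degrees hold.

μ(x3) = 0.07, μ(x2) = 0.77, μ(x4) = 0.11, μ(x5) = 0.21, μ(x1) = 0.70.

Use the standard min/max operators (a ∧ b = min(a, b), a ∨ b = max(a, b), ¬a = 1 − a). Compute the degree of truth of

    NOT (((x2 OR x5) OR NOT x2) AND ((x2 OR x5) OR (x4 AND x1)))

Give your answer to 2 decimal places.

x2 OR x5 = max(a, b) on (0.77, 0.21) = 0.77
NOT x2 = 1 − 0.77 = 0.23
(x2 OR x5) OR NOT x2 = max(a, b) on (0.77, 0.23) = 0.77
x2 OR x5 = max(a, b) on (0.77, 0.21) = 0.77
x4 AND x1 = min(a, b) on (0.11, 0.70) = 0.11
(x2 OR x5) OR (x4 AND x1) = max(a, b) on (0.77, 0.11) = 0.77
((x2 OR x5) OR NOT x2) AND ((x2 OR x5) OR (x4 AND x1)) = min(a, b) on (0.77, 0.77) = 0.77
NOT (((x2 OR x5) OR NOT x2) AND ((x2 OR x5) OR (x4 AND x1))) = 1 − 0.77 = 0.23

0.23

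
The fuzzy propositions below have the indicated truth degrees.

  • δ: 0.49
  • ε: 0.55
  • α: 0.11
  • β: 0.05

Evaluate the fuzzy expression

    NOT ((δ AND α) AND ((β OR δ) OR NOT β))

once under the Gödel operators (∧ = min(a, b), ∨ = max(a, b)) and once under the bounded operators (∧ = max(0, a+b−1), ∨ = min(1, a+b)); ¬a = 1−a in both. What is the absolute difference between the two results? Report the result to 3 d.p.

Under Gödel:
  δ AND α = min(a, b) on (0.49, 0.11) = 0.11
  β OR δ = max(a, b) on (0.05, 0.49) = 0.49
  NOT β = 1 − 0.05 = 0.95
  (β OR δ) OR NOT β = max(a, b) on (0.49, 0.95) = 0.95
  (δ AND α) AND ((β OR δ) OR NOT β) = min(a, b) on (0.11, 0.95) = 0.11
  NOT ((δ AND α) AND ((β OR δ) OR NOT β)) = 1 − 0.11 = 0.89
  → value = 0.8900
Under bounded:
  δ AND α = max(0, a+b−1) on (0.49, 0.11) = 0.00
  β OR δ = min(1, a+b) on (0.05, 0.49) = 0.54
  NOT β = 1 − 0.05 = 0.95
  (β OR δ) OR NOT β = min(1, a+b) on (0.54, 0.95) = 1.00
  (δ AND α) AND ((β OR δ) OR NOT β) = max(0, a+b−1) on (0.00, 1.00) = 0.00
  NOT ((δ AND α) AND ((β OR δ) OR NOT β)) = 1 − 0.00 = 1.00
  → value = 1.0000
|0.8900 − 1.0000| = 0.110

0.110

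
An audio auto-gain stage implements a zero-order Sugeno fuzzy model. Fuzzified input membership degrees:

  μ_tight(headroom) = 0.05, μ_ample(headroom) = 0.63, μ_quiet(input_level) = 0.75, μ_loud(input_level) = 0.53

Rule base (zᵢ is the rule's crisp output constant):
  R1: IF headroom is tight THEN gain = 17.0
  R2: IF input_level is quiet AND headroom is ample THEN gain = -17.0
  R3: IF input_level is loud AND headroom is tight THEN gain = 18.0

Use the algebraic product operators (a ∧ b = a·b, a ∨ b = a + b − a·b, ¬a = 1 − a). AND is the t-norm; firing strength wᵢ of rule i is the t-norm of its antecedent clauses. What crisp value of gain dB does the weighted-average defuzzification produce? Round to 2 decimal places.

R1 (z=17.0): tight=0.05 → w = 0.0500
R2 (z=-17.0): quiet=0.75, ample=0.63; AND[a·b] → w = 0.4725
R3 (z=18.0): loud=0.53, tight=0.05; AND[a·b] → w = 0.0265
Weighted average = (0.0500·17.0 + 0.4725·-17.0 + 0.0265·18.0) / (0.0500 + 0.4725 + 0.0265)
  = -6.7055 / 0.5490 = -12.21

-12.21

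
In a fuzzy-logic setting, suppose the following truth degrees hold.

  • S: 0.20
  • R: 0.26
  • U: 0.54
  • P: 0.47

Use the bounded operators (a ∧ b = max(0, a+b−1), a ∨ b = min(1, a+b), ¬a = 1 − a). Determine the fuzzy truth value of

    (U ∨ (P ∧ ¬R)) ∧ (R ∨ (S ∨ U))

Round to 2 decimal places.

0.75

¬R = 1 − 0.26 = 0.74
P ∧ ¬R = max(0, a+b−1) on (0.47, 0.74) = 0.21
U ∨ (P ∧ ¬R) = min(1, a+b) on (0.54, 0.21) = 0.75
S ∨ U = min(1, a+b) on (0.20, 0.54) = 0.74
R ∨ (S ∨ U) = min(1, a+b) on (0.26, 0.74) = 1.00
(U ∨ (P ∧ ¬R)) ∧ (R ∨ (S ∨ U)) = max(0, a+b−1) on (0.75, 1.00) = 0.75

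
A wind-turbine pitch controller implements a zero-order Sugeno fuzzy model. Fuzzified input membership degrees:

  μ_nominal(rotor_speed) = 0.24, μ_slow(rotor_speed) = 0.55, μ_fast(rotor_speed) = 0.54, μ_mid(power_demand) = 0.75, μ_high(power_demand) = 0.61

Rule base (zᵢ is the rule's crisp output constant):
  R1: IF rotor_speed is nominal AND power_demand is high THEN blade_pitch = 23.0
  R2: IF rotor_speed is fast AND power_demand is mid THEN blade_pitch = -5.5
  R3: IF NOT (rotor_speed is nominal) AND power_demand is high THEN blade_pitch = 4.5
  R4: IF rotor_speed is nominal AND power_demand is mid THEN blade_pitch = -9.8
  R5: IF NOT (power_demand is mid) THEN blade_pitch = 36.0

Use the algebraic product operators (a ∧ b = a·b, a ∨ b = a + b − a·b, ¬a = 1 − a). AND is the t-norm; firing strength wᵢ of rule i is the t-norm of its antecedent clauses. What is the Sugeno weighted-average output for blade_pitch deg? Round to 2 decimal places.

7.24

R1 (z=23.0): nominal=0.24, high=0.61; AND[a·b] → w = 0.1464
R2 (z=-5.5): fast=0.54, mid=0.75; AND[a·b] → w = 0.4050
R3 (z=4.5): ¬nominal=1−0.24=0.76, high=0.61; AND[a·b] → w = 0.4636
R4 (z=-9.8): nominal=0.24, mid=0.75; AND[a·b] → w = 0.1800
R5 (z=36.0): ¬mid=1−0.75=0.25 → w = 0.2500
Weighted average = (0.1464·23.0 + 0.4050·-5.5 + 0.4636·4.5 + 0.1800·-9.8 + 0.2500·36.0) / (0.1464 + 0.4050 + 0.4636 + 0.1800 + 0.2500)
  = 10.4619 / 1.4450 = 7.24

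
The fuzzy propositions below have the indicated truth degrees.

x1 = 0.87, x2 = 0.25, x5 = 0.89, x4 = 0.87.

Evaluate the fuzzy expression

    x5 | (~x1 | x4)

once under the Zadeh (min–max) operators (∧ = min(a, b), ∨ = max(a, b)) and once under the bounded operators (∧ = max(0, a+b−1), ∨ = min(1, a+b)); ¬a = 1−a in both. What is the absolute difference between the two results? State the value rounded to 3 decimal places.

0.110

Under Zadeh (min–max):
  ~x1 = 1 − 0.87 = 0.13
  ~x1 | x4 = max(a, b) on (0.13, 0.87) = 0.87
  x5 | (~x1 | x4) = max(a, b) on (0.89, 0.87) = 0.89
  → value = 0.8900
Under bounded:
  ~x1 = 1 − 0.87 = 0.13
  ~x1 | x4 = min(1, a+b) on (0.13, 0.87) = 1.00
  x5 | (~x1 | x4) = min(1, a+b) on (0.89, 1.00) = 1.00
  → value = 1.0000
|0.8900 − 1.0000| = 0.110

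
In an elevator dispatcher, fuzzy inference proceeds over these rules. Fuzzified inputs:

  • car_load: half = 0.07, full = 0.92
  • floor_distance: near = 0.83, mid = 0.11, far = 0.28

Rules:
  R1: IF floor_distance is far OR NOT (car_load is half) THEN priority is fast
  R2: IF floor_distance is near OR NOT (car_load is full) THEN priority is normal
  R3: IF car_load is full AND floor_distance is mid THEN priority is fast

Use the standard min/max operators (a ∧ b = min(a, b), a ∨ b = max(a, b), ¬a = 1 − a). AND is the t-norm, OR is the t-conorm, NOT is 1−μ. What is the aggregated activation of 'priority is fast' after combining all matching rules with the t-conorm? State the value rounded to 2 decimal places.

0.93

R1: far=0.28, ¬half=1−0.07=0.93; OR[max(a, b)] → w = 0.93
R2: near=0.83, ¬full=1−0.92=0.08; OR[max(a, b)] → w = 0.83
R3: full=0.92, mid=0.11; AND[min(a, b)] → w = 0.11
Rules with consequent 'fast': {R1, R3} → strengths 0.93, 0.11
Aggregate via t-conorm [max(a, b)]: 0.93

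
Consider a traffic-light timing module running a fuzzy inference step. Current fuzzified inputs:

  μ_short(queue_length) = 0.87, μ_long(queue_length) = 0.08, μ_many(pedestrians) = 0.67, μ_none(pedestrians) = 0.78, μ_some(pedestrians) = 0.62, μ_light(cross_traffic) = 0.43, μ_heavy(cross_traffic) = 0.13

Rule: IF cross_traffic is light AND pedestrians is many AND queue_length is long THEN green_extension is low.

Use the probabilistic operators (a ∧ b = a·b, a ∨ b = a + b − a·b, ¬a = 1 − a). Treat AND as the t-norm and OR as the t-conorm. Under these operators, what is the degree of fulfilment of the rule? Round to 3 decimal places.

firing strength: light=0.43, many=0.67, long=0.08; AND[a·b] → w = 0.0230

0.023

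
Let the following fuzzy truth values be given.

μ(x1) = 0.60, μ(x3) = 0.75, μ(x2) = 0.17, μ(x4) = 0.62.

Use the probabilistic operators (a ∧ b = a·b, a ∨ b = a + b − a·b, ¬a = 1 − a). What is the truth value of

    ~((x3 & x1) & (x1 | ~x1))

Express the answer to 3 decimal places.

0.658

x3 & x1 = a·b on (0.7500, 0.6000) = 0.4500
~x1 = 1 − 0.6000 = 0.4000
x1 | ~x1 = a + b − a·b on (0.6000, 0.4000) = 0.7600
(x3 & x1) & (x1 | ~x1) = a·b on (0.4500, 0.7600) = 0.3420
~((x3 & x1) & (x1 | ~x1)) = 1 − 0.3420 = 0.6580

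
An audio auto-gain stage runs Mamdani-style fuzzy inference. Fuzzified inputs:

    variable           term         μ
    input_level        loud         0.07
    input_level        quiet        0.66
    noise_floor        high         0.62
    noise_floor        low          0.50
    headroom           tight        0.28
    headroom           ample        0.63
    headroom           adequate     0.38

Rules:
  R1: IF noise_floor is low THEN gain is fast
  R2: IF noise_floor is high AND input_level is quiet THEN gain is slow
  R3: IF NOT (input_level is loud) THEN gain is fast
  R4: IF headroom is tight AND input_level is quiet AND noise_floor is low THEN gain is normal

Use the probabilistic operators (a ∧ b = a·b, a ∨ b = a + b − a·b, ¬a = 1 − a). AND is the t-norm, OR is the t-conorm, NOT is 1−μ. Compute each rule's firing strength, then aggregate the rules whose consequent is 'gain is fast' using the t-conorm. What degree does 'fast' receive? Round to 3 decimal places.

0.965

R1: low=0.50 → w = 0.5000
R2: high=0.62, quiet=0.66; AND[a·b] → w = 0.4092
R3: ¬loud=1−0.07=0.93 → w = 0.9300
R4: tight=0.28, quiet=0.66, low=0.50; AND[a·b] → w = 0.0924
Rules with consequent 'fast': {R1, R3} → strengths 0.5000, 0.9300
Aggregate via t-conorm [a + b − a·b]: 0.9650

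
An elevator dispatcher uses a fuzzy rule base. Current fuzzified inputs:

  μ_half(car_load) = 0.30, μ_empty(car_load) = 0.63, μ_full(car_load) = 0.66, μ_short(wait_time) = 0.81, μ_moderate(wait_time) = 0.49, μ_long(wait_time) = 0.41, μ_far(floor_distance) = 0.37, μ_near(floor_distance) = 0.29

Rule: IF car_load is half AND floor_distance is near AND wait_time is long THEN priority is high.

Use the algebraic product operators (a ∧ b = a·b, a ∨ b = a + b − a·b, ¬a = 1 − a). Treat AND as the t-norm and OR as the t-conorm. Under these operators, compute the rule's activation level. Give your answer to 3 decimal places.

firing strength: half=0.30, near=0.29, long=0.41; AND[a·b] → w = 0.0357

0.036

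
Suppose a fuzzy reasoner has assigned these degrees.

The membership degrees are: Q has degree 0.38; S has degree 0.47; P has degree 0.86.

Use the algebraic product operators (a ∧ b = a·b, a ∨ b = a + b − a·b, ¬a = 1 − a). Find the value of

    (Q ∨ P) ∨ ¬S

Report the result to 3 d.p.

0.959

Q ∨ P = a + b − a·b on (0.3800, 0.8600) = 0.9132
¬S = 1 − 0.4700 = 0.5300
(Q ∨ P) ∨ ¬S = a + b − a·b on (0.9132, 0.5300) = 0.9592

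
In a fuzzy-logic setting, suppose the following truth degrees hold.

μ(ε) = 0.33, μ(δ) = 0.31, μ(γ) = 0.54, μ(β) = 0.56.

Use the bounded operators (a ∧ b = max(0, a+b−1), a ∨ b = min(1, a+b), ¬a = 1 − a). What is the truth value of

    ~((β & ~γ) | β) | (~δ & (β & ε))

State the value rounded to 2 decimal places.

~γ = 1 − 0.54 = 0.46
β & ~γ = max(0, a+b−1) on (0.56, 0.46) = 0.02
(β & ~γ) | β = min(1, a+b) on (0.02, 0.56) = 0.58
~((β & ~γ) | β) = 1 − 0.58 = 0.42
~δ = 1 − 0.31 = 0.69
β & ε = max(0, a+b−1) on (0.56, 0.33) = 0.00
~δ & (β & ε) = max(0, a+b−1) on (0.69, 0.00) = 0.00
~((β & ~γ) | β) | (~δ & (β & ε)) = min(1, a+b) on (0.42, 0.00) = 0.42

0.42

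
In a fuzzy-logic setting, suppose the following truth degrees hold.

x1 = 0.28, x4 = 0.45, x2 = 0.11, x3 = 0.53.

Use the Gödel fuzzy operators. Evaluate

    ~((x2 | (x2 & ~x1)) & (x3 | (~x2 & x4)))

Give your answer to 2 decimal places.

0.89

~x1 = 1 − 0.28 = 0.72
x2 & ~x1 = min(a, b) on (0.11, 0.72) = 0.11
x2 | (x2 & ~x1) = max(a, b) on (0.11, 0.11) = 0.11
~x2 = 1 − 0.11 = 0.89
~x2 & x4 = min(a, b) on (0.89, 0.45) = 0.45
x3 | (~x2 & x4) = max(a, b) on (0.53, 0.45) = 0.53
(x2 | (x2 & ~x1)) & (x3 | (~x2 & x4)) = min(a, b) on (0.11, 0.53) = 0.11
~((x2 | (x2 & ~x1)) & (x3 | (~x2 & x4))) = 1 − 0.11 = 0.89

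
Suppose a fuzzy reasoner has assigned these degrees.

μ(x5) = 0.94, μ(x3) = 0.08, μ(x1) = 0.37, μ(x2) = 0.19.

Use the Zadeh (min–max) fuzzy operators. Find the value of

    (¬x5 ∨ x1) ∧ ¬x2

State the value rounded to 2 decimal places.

0.37

¬x5 = 1 − 0.94 = 0.06
¬x5 ∨ x1 = max(a, b) on (0.06, 0.37) = 0.37
¬x2 = 1 − 0.19 = 0.81
(¬x5 ∨ x1) ∧ ¬x2 = min(a, b) on (0.37, 0.81) = 0.37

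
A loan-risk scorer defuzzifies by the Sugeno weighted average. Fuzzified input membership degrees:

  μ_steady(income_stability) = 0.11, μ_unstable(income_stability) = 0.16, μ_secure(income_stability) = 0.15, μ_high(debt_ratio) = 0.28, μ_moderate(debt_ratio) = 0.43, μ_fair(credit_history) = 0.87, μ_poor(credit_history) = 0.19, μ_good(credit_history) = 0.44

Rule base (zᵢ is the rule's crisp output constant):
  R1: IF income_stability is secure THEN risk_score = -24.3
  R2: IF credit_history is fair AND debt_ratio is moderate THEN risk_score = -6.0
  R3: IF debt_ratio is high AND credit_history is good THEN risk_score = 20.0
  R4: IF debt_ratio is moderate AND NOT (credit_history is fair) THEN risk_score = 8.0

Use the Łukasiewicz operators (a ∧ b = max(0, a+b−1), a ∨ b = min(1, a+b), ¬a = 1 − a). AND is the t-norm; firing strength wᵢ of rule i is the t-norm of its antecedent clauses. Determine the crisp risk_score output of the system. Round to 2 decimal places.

-12.10

R1 (z=-24.3): secure=0.15 → w = 0.15
R2 (z=-6.0): fair=0.87, moderate=0.43; AND[max(0, a+b−1)] → w = 0.30
R3 (z=20.0): high=0.28, good=0.44; AND[max(0, a+b−1)] → w = 0.00
R4 (z=8.0): moderate=0.43, ¬fair=1−0.87=0.13; AND[max(0, a+b−1)] → w = 0.00
Weighted average = (0.15·-24.3 + 0.30·-6.0 + 0.00·20.0 + 0.00·8.0) / (0.15 + 0.30 + 0.00 + 0.00)
  = -5.4450 / 0.4500 = -12.10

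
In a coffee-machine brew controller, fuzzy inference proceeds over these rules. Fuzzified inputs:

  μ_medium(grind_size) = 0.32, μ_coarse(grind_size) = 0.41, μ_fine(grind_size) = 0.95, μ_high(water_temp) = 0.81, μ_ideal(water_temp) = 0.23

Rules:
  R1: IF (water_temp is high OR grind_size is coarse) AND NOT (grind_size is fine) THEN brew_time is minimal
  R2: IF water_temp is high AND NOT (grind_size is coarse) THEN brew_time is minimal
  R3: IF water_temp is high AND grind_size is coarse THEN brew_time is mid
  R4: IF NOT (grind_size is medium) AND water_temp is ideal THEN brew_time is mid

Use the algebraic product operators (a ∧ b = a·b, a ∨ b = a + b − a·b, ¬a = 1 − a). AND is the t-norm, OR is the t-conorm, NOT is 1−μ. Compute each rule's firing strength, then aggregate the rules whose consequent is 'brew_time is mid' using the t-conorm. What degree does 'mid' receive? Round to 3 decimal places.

R1: (high=0.81 OR coarse=0.41) = 0.8879; AND[a·b] with ¬fine=1−0.95=0.05 → w = 0.0444
R2: high=0.81, ¬coarse=1−0.41=0.59; AND[a·b] → w = 0.4779
R3: high=0.81, coarse=0.41; AND[a·b] → w = 0.3321
R4: ¬medium=1−0.32=0.68, ideal=0.23; AND[a·b] → w = 0.1564
Rules with consequent 'mid': {R3, R4} → strengths 0.3321, 0.1564
Aggregate via t-conorm [a + b − a·b]: 0.4366

0.437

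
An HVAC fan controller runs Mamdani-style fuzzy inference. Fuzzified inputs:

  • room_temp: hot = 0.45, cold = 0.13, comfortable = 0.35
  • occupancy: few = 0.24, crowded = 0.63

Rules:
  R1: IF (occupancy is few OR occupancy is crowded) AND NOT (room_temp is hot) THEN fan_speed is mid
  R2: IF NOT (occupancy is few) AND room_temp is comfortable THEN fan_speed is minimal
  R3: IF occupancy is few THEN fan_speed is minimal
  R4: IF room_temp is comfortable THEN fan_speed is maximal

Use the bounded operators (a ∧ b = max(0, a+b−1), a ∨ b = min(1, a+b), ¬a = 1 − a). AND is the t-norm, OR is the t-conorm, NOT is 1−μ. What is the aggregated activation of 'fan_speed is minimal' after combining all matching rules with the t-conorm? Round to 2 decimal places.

R1: (few=0.24 OR crowded=0.63) = 0.87; AND[max(0, a+b−1)] with ¬hot=1−0.45=0.55 → w = 0.42
R2: ¬few=1−0.24=0.76, comfortable=0.35; AND[max(0, a+b−1)] → w = 0.11
R3: few=0.24 → w = 0.24
R4: comfortable=0.35 → w = 0.35
Rules with consequent 'minimal': {R2, R3} → strengths 0.11, 0.24
Aggregate via t-conorm [min(1, a+b)]: 0.35

0.35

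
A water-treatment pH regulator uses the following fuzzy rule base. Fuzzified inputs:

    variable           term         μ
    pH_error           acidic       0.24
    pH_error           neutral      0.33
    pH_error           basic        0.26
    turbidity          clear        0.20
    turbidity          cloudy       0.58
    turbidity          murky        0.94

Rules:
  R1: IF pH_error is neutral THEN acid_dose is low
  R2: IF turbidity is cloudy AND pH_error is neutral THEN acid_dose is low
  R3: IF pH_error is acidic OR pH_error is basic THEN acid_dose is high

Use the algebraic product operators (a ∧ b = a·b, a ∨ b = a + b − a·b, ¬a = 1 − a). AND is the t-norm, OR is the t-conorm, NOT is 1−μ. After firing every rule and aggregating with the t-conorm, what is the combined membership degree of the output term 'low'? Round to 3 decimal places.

R1: neutral=0.33 → w = 0.3300
R2: cloudy=0.58, neutral=0.33; AND[a·b] → w = 0.1914
R3: acidic=0.24, basic=0.26; OR[a + b − a·b] → w = 0.4376
Rules with consequent 'low': {R1, R2} → strengths 0.3300, 0.1914
Aggregate via t-conorm [a + b − a·b]: 0.4582

0.458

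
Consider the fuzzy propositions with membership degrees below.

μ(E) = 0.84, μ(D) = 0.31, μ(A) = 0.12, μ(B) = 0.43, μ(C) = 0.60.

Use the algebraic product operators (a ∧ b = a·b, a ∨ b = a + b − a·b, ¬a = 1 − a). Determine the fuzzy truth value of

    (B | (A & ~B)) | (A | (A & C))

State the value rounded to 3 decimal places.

0.566

~B = 1 − 0.4300 = 0.5700
A & ~B = a·b on (0.1200, 0.5700) = 0.0684
B | (A & ~B) = a + b − a·b on (0.4300, 0.0684) = 0.4690
A & C = a·b on (0.1200, 0.6000) = 0.0720
A | (A & C) = a + b − a·b on (0.1200, 0.0720) = 0.1834
(B | (A & ~B)) | (A | (A & C)) = a + b − a·b on (0.4690, 0.1834) = 0.5664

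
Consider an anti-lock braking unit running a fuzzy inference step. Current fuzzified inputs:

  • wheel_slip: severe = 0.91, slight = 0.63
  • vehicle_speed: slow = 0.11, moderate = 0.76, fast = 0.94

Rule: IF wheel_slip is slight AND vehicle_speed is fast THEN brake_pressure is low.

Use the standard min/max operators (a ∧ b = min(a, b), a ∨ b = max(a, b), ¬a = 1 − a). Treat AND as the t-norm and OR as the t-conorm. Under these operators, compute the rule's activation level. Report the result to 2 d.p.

0.63

firing strength: slight=0.63, fast=0.94; AND[min(a, b)] → w = 0.63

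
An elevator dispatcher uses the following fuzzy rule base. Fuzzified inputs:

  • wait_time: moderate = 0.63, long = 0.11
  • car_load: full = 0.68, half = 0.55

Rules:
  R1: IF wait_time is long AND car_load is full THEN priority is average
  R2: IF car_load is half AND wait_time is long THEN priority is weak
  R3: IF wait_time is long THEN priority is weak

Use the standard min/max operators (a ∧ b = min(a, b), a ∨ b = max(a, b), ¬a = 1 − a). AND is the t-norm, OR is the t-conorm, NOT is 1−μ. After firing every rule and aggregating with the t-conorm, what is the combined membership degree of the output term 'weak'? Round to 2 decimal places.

0.11

R1: long=0.11, full=0.68; AND[min(a, b)] → w = 0.11
R2: half=0.55, long=0.11; AND[min(a, b)] → w = 0.11
R3: long=0.11 → w = 0.11
Rules with consequent 'weak': {R2, R3} → strengths 0.11, 0.11
Aggregate via t-conorm [max(a, b)]: 0.11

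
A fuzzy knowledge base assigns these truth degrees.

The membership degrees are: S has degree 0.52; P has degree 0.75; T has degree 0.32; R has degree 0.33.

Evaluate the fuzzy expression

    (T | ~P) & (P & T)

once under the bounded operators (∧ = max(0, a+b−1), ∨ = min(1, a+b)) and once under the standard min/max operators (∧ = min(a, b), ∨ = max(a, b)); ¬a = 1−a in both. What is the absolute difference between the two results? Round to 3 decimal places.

0.320

Under bounded:
  ~P = 1 − 0.75 = 0.25
  T | ~P = min(1, a+b) on (0.32, 0.25) = 0.57
  P & T = max(0, a+b−1) on (0.75, 0.32) = 0.07
  (T | ~P) & (P & T) = max(0, a+b−1) on (0.57, 0.07) = 0.00
  → value = 0.0000
Under standard min/max:
  ~P = 1 − 0.75 = 0.25
  T | ~P = max(a, b) on (0.32, 0.25) = 0.32
  P & T = min(a, b) on (0.75, 0.32) = 0.32
  (T | ~P) & (P & T) = min(a, b) on (0.32, 0.32) = 0.32
  → value = 0.3200
|0.0000 − 0.3200| = 0.320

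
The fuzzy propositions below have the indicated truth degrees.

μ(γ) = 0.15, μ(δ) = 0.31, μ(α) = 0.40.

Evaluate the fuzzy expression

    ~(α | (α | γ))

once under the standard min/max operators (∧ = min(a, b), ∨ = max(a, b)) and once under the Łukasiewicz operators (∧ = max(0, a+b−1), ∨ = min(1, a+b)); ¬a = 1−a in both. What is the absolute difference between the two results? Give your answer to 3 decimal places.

Under standard min/max:
  α | γ = max(a, b) on (0.40, 0.15) = 0.40
  α | (α | γ) = max(a, b) on (0.40, 0.40) = 0.40
  ~(α | (α | γ)) = 1 − 0.40 = 0.60
  → value = 0.6000
Under Łukasiewicz:
  α | γ = min(1, a+b) on (0.40, 0.15) = 0.55
  α | (α | γ) = min(1, a+b) on (0.40, 0.55) = 0.95
  ~(α | (α | γ)) = 1 − 0.95 = 0.05
  → value = 0.0500
|0.6000 − 0.0500| = 0.550

0.550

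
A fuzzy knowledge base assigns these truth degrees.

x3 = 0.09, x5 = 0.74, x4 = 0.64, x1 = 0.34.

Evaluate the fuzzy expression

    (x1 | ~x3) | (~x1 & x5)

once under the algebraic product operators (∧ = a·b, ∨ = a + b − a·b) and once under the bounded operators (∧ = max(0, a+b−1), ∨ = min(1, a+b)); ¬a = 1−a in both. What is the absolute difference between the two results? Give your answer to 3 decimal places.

Under algebraic product:
  ~x3 = 1 − 0.0900 = 0.9100
  x1 | ~x3 = a + b − a·b on (0.3400, 0.9100) = 0.9406
  ~x1 = 1 − 0.3400 = 0.6600
  ~x1 & x5 = a·b on (0.6600, 0.7400) = 0.4884
  (x1 | ~x3) | (~x1 & x5) = a + b − a·b on (0.9406, 0.4884) = 0.9696
  → value = 0.9696
Under bounded:
  ~x3 = 1 − 0.09 = 0.91
  x1 | ~x3 = min(1, a+b) on (0.34, 0.91) = 1.00
  ~x1 = 1 − 0.34 = 0.66
  ~x1 & x5 = max(0, a+b−1) on (0.66, 0.74) = 0.40
  (x1 | ~x3) | (~x1 & x5) = min(1, a+b) on (1.00, 0.40) = 1.00
  → value = 1.0000
|0.9696 − 1.0000| = 0.030

0.030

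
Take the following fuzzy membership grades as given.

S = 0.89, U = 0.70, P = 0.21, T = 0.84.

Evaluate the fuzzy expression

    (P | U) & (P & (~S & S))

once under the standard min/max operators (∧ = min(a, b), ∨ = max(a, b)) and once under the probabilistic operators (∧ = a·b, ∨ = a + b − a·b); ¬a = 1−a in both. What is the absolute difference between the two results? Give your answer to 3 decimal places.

0.094

Under standard min/max:
  P | U = max(a, b) on (0.21, 0.70) = 0.70
  ~S = 1 − 0.89 = 0.11
  ~S & S = min(a, b) on (0.11, 0.89) = 0.11
  P & (~S & S) = min(a, b) on (0.21, 0.11) = 0.11
  (P | U) & (P & (~S & S)) = min(a, b) on (0.70, 0.11) = 0.11
  → value = 0.1100
Under probabilistic:
  P | U = a + b − a·b on (0.2100, 0.7000) = 0.7630
  ~S = 1 − 0.8900 = 0.1100
  ~S & S = a·b on (0.1100, 0.8900) = 0.0979
  P & (~S & S) = a·b on (0.2100, 0.0979) = 0.0206
  (P | U) & (P & (~S & S)) = a·b on (0.7630, 0.0206) = 0.0157
  → value = 0.0157
|0.1100 − 0.0157| = 0.094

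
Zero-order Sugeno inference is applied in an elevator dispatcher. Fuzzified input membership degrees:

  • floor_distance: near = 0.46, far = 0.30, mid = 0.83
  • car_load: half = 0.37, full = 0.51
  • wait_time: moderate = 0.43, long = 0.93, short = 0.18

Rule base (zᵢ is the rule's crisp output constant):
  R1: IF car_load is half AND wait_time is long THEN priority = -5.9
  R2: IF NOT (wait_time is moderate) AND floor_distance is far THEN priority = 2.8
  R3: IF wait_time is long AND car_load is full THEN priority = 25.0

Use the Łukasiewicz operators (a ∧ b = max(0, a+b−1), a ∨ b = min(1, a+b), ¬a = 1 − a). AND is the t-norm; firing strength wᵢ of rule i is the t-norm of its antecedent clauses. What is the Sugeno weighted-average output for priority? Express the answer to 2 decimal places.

12.47

R1 (z=-5.9): half=0.37, long=0.93; AND[max(0, a+b−1)] → w = 0.30
R2 (z=2.8): ¬moderate=1−0.43=0.57, far=0.30; AND[max(0, a+b−1)] → w = 0.00
R3 (z=25.0): long=0.93, full=0.51; AND[max(0, a+b−1)] → w = 0.44
Weighted average = (0.30·-5.9 + 0.00·2.8 + 0.44·25.0) / (0.30 + 0.00 + 0.44)
  = 9.2300 / 0.7400 = 12.47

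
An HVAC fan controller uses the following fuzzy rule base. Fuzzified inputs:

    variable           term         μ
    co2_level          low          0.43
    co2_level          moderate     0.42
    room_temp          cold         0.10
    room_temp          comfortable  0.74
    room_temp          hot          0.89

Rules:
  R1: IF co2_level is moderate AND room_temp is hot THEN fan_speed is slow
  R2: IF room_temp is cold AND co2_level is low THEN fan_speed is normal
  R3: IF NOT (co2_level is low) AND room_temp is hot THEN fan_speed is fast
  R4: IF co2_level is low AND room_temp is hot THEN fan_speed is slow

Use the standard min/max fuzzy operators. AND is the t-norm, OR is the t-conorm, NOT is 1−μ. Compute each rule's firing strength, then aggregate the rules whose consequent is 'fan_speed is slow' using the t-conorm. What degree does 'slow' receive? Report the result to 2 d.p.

0.43

R1: moderate=0.42, hot=0.89; AND[min(a, b)] → w = 0.42
R2: cold=0.10, low=0.43; AND[min(a, b)] → w = 0.10
R3: ¬low=1−0.43=0.57, hot=0.89; AND[min(a, b)] → w = 0.57
R4: low=0.43, hot=0.89; AND[min(a, b)] → w = 0.43
Rules with consequent 'slow': {R1, R4} → strengths 0.42, 0.43
Aggregate via t-conorm [max(a, b)]: 0.43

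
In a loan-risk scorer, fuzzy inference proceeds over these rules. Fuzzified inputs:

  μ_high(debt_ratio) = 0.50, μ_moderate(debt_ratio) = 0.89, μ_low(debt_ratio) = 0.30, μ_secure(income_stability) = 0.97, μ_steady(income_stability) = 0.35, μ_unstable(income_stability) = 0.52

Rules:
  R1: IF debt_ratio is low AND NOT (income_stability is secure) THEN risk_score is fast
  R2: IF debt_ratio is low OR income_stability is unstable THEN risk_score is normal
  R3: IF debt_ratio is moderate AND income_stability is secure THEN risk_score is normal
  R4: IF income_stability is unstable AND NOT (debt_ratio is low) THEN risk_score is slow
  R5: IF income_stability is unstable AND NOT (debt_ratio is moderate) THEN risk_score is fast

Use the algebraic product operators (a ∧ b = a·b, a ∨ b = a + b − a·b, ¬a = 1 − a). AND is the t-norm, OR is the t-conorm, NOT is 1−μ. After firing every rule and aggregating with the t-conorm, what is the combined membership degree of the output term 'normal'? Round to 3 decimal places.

R1: low=0.30, ¬secure=1−0.97=0.03; AND[a·b] → w = 0.0090
R2: low=0.30, unstable=0.52; OR[a + b − a·b] → w = 0.6640
R3: moderate=0.89, secure=0.97; AND[a·b] → w = 0.8633
R4: unstable=0.52, ¬low=1−0.30=0.70; AND[a·b] → w = 0.3640
R5: unstable=0.52, ¬moderate=1−0.89=0.11; AND[a·b] → w = 0.0572
Rules with consequent 'normal': {R2, R3} → strengths 0.6640, 0.8633
Aggregate via t-conorm [a + b − a·b]: 0.9541

0.954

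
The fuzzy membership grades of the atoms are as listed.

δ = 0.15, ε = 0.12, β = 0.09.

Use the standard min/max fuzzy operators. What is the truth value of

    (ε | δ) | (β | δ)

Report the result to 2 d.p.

ε | δ = max(a, b) on (0.12, 0.15) = 0.15
β | δ = max(a, b) on (0.09, 0.15) = 0.15
(ε | δ) | (β | δ) = max(a, b) on (0.15, 0.15) = 0.15

0.15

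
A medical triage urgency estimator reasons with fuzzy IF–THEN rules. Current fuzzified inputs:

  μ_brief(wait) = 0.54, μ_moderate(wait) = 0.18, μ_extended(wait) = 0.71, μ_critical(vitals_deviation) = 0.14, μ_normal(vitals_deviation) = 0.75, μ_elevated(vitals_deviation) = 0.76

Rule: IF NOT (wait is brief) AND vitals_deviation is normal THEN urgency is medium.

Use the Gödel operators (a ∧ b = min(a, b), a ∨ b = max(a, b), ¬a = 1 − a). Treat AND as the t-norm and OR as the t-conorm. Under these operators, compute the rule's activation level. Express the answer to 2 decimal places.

firing strength: ¬brief=1−0.54=0.46, normal=0.75; AND[min(a, b)] → w = 0.46

0.46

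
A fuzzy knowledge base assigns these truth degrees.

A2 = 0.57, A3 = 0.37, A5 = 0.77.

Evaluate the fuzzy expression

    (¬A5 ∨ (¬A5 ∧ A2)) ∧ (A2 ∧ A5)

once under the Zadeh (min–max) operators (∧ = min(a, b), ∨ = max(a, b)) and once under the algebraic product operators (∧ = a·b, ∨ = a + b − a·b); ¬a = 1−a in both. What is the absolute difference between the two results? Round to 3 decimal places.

Under Zadeh (min–max):
  ¬A5 = 1 − 0.77 = 0.23
  ¬A5 = 1 − 0.77 = 0.23
  ¬A5 ∧ A2 = min(a, b) on (0.23, 0.57) = 0.23
  ¬A5 ∨ (¬A5 ∧ A2) = max(a, b) on (0.23, 0.23) = 0.23
  A2 ∧ A5 = min(a, b) on (0.57, 0.77) = 0.57
  (¬A5 ∨ (¬A5 ∧ A2)) ∧ (A2 ∧ A5) = min(a, b) on (0.23, 0.57) = 0.23
  → value = 0.2300
Under algebraic product:
  ¬A5 = 1 − 0.7700 = 0.2300
  ¬A5 = 1 − 0.7700 = 0.2300
  ¬A5 ∧ A2 = a·b on (0.2300, 0.5700) = 0.1311
  ¬A5 ∨ (¬A5 ∧ A2) = a + b − a·b on (0.2300, 0.1311) = 0.3309
  A2 ∧ A5 = a·b on (0.5700, 0.7700) = 0.4389
  (¬A5 ∨ (¬A5 ∧ A2)) ∧ (A2 ∧ A5) = a·b on (0.3309, 0.4389) = 0.1453
  → value = 0.1453
|0.2300 − 0.1453| = 0.085

0.085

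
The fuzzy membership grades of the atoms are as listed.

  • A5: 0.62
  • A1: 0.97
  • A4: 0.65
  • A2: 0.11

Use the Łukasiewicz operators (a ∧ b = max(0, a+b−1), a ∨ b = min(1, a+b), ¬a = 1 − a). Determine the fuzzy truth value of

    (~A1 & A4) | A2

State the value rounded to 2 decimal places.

~A1 = 1 − 0.97 = 0.03
~A1 & A4 = max(0, a+b−1) on (0.03, 0.65) = 0.00
(~A1 & A4) | A2 = min(1, a+b) on (0.00, 0.11) = 0.11

0.11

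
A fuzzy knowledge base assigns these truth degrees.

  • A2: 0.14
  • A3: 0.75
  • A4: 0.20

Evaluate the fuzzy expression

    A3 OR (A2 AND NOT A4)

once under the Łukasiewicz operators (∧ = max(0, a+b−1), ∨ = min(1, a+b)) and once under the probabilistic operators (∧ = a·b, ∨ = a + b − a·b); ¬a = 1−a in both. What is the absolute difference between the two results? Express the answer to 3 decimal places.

Under Łukasiewicz:
  NOT A4 = 1 − 0.20 = 0.80
  A2 AND NOT A4 = max(0, a+b−1) on (0.14, 0.80) = 0.00
  A3 OR (A2 AND NOT A4) = min(1, a+b) on (0.75, 0.00) = 0.75
  → value = 0.7500
Under probabilistic:
  NOT A4 = 1 − 0.2000 = 0.8000
  A2 AND NOT A4 = a·b on (0.1400, 0.8000) = 0.1120
  A3 OR (A2 AND NOT A4) = a + b − a·b on (0.7500, 0.1120) = 0.7780
  → value = 0.7780
|0.7500 − 0.7780| = 0.028

0.028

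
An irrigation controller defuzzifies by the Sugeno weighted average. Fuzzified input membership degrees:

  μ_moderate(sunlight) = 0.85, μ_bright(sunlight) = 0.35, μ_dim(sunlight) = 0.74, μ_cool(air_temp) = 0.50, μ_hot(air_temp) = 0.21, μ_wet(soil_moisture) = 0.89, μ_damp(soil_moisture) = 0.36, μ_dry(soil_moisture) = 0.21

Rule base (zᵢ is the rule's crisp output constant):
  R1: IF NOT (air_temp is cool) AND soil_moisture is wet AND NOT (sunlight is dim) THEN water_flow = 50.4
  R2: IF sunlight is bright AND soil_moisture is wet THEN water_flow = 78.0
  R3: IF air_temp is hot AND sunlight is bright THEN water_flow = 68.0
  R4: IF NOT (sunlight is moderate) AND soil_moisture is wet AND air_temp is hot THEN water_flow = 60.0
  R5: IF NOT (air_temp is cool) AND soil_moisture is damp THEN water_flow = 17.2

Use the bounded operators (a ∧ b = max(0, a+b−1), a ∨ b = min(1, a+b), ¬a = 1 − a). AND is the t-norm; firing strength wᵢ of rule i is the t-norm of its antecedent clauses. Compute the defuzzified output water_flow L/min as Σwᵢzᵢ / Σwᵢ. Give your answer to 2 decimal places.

R1 (z=50.4): ¬cool=1−0.50=0.50, wet=0.89, ¬dim=1−0.74=0.26; AND[max(0, a+b−1)] → w = 0.00
R2 (z=78.0): bright=0.35, wet=0.89; AND[max(0, a+b−1)] → w = 0.24
R3 (z=68.0): hot=0.21, bright=0.35; AND[max(0, a+b−1)] → w = 0.00
R4 (z=60.0): ¬moderate=1−0.85=0.15, wet=0.89, hot=0.21; AND[max(0, a+b−1)] → w = 0.00
R5 (z=17.2): ¬cool=1−0.50=0.50, damp=0.36; AND[max(0, a+b−1)] → w = 0.00
Weighted average = (0.00·50.4 + 0.24·78.0 + 0.00·68.0 + 0.00·60.0 + 0.00·17.2) / (0.00 + 0.24 + 0.00 + 0.00 + 0.00)
  = 18.7200 / 0.2400 = 78.00

78.00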